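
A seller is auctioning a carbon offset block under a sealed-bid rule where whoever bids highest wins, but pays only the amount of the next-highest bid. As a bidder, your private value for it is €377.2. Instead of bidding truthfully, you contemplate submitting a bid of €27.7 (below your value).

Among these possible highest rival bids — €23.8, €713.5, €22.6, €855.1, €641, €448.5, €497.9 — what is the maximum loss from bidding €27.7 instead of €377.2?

€0

€23.8: same outcome either way → loss €0.
€713.5: same outcome either way → loss €0.
€22.6: same outcome either way → loss €0.
€855.1: same outcome either way → loss €0.
€641: same outcome either way → loss €0.
€448.5: same outcome either way → loss €0.
€497.9: same outcome either way → loss €0.
Maximum loss: €0.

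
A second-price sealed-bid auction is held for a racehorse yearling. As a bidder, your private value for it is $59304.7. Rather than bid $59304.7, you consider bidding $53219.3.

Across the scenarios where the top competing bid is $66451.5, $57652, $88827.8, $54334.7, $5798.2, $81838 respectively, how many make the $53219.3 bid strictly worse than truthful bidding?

The deviation hurts exactly when the highest competing bid lies strictly between $53219.3 and $59304.7 — underbidding then forfeits a profitable win.
$66451.5: above both → same outcome either way.
$57652: inside the interval → strictly worse (loss $1652.7).
$88827.8: above both → same outcome either way.
$54334.7: inside the interval → strictly worse (loss $4970).
$5798.2: below both → same outcome either way.
$81838: above both → same outcome either way.
Count: 2.

2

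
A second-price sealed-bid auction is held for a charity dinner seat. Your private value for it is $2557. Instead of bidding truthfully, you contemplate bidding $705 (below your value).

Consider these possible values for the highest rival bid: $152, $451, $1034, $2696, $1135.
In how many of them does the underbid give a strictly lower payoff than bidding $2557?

2

The deviation hurts exactly when the highest competing bid lies strictly between $705 and $2557 — underbidding then forfeits a profitable win.
$152: below both → same outcome either way.
$451: below both → same outcome either way.
$1034: inside the interval → strictly worse (loss $1523).
$2696: above both → same outcome either way.
$1135: inside the interval → strictly worse (loss $1422).
Count: 2.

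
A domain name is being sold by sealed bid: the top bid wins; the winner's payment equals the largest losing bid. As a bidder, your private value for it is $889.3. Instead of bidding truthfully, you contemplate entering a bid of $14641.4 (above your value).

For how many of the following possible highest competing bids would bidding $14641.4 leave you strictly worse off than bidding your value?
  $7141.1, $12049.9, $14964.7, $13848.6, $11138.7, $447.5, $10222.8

The deviation hurts exactly when the highest competing bid lies strictly between $889.3 and $14641.4 — overbidding then wins at a price above your value.
$7141.1: inside the interval → strictly worse (loss $6251.8).
$12049.9: inside the interval → strictly worse (loss $11160.6).
$14964.7: above both → same outcome either way.
$13848.6: inside the interval → strictly worse (loss $12959.3).
$11138.7: inside the interval → strictly worse (loss $10249.4).
$447.5: below both → same outcome either way.
$10222.8: inside the interval → strictly worse (loss $9333.5).
Count: 5.

5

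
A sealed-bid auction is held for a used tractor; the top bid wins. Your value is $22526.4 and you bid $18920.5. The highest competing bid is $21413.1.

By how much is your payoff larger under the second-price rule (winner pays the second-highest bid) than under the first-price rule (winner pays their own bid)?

$0

Your bid $18920.5 is below $21413.1, so you lose under either rule.
Payoff is $0 in both cases; difference = $0.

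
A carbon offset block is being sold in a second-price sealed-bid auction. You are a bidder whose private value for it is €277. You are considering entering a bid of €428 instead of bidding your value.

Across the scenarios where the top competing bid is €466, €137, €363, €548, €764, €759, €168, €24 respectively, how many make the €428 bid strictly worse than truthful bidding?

1

The deviation hurts exactly when the highest competing bid lies strictly between €277 and €428 — overbidding then wins at a price above your value.
€466: above both → same outcome either way.
€137: below both → same outcome either way.
€363: inside the interval → strictly worse (loss €86).
€548: above both → same outcome either way.
€764: above both → same outcome either way.
€759: above both → same outcome either way.
€168: below both → same outcome either way.
€24: below both → same outcome either way.
Count: 1.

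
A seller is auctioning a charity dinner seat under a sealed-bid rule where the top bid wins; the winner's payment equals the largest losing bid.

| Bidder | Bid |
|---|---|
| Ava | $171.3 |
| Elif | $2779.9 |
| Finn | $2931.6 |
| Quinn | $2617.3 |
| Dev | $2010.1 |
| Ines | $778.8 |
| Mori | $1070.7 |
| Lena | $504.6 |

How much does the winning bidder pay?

Highest bid: Finn at $2931.6, so Finn wins.
Second-highest bid: Elif at $2779.9 — that is the price the winner pays.

$2779.9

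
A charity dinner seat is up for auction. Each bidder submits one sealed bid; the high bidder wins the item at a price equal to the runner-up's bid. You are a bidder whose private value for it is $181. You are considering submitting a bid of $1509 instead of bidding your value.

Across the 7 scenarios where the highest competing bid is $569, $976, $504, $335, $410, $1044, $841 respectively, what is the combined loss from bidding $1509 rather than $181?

The deviation costs you only when the competing bid falls strictly between $181 and $1509; elsewhere both bids give the same outcome.
$569: truthful payoff $0, deviation payoff −$388 → loss $388.
$976: truthful payoff $0, deviation payoff −$795 → loss $795.
$504: truthful payoff $0, deviation payoff −$323 → loss $323.
$335: truthful payoff $0, deviation payoff −$154 → loss $154.
$410: truthful payoff $0, deviation payoff −$229 → loss $229.
$1044: truthful payoff $0, deviation payoff −$863 → loss $863.
$841: truthful payoff $0, deviation payoff −$660 → loss $660.
Total loss = $388 + $795 + $323 + $154 + $229 + $863 + $660 = $3412.

$3412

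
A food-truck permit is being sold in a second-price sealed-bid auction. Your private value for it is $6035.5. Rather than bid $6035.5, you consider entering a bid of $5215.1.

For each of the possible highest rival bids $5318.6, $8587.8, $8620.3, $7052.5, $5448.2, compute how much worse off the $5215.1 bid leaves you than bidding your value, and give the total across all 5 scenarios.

The deviation costs you only when the competing bid falls strictly between $5215.1 and $6035.5; elsewhere both bids give the same outcome.
$5318.6: truthful payoff $716.9, deviation payoff $0 → loss $716.9.
$8587.8: outcomes coincide → loss $0.
$8620.3: outcomes coincide → loss $0.
$7052.5: outcomes coincide → loss $0.
$5448.2: truthful payoff $587.3, deviation payoff $0 → loss $587.3.
Total loss = $716.9 + $587.3 = $1304.2.

$1304.2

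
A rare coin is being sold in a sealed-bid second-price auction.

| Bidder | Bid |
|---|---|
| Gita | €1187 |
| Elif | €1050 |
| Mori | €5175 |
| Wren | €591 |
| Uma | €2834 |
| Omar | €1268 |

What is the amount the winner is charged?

Highest bid: Mori at €5175, so Mori wins.
Second-highest bid: Uma at €2834 — that is the price the winner pays.

€2834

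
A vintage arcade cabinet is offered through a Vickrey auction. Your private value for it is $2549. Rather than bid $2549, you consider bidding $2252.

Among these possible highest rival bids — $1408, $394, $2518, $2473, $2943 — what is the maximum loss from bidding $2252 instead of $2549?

$1408: same outcome either way → loss $0.
$394: same outcome either way → loss $0.
$2518: truthful gives $31, deviation gives $0 → loss $31.
$2473: truthful gives $76, deviation gives $0 → loss $76.
$2943: same outcome either way → loss $0.
Maximum loss: $76.

$76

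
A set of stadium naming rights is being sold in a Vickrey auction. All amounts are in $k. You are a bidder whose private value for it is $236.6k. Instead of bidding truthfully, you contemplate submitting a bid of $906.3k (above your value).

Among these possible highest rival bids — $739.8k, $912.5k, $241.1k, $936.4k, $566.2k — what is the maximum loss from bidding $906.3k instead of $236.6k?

$503.2k

$739.8k: truthful gives $0k, deviation gives −$503.2k → loss $503.2k.
$912.5k: same outcome either way → loss $0k.
$241.1k: truthful gives $0k, deviation gives −$4.5k → loss $4.5k.
$936.4k: same outcome either way → loss $0k.
$566.2k: truthful gives $0k, deviation gives −$329.6k → loss $329.6k.
Maximum loss: $503.2k.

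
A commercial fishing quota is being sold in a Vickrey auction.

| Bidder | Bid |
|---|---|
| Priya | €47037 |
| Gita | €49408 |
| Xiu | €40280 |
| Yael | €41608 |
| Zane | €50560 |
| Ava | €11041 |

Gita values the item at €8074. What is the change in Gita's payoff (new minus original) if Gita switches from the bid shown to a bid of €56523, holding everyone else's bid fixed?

The highest bid among the other bidders is €50560; Gita's bid doesn't change that.
Original bid €49408: Gita is not highest (top rival bid is €50560); payoff €0.
Alternative bid €56523: Gita is highest, pays the top rival bid €50560; payoff €8074 − €50560 = −€42486.
Change in payoff = −€42486 − (€0) = −€42486.

−€42486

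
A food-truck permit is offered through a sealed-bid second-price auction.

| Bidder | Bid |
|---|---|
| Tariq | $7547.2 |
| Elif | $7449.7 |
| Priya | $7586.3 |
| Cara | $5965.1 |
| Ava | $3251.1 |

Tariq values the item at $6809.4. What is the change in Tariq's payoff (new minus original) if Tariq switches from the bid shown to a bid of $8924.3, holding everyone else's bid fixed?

The highest bid among the other bidders is $7586.3; Tariq's bid doesn't change that.
Original bid $7547.2: Tariq is not highest (top rival bid is $7586.3); payoff $0.
Alternative bid $8924.3: Tariq is highest, pays the top rival bid $7586.3; payoff $6809.4 − $7586.3 = −$776.9.
Change in payoff = −$776.9 − ($0) = −$776.9.

−$776.9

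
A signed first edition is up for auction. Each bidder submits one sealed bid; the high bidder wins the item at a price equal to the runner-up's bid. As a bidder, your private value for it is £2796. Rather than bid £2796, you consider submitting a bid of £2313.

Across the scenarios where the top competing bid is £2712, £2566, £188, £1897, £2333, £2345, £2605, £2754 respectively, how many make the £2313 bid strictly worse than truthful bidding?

The deviation hurts exactly when the highest competing bid lies strictly between £2313 and £2796 — underbidding then forfeits a profitable win.
£2712: inside the interval → strictly worse (loss £84).
£2566: inside the interval → strictly worse (loss £230).
£188: below both → same outcome either way.
£1897: below both → same outcome either way.
£2333: inside the interval → strictly worse (loss £463).
£2345: inside the interval → strictly worse (loss £451).
£2605: inside the interval → strictly worse (loss £191).
£2754: inside the interval → strictly worse (loss £42).
Count: 6.

6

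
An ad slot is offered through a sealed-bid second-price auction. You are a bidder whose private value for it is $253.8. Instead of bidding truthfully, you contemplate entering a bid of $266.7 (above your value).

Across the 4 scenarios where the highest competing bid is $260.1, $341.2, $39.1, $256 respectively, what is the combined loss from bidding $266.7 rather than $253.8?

$8.5

The deviation costs you only when the competing bid falls strictly between $253.8 and $266.7; elsewhere both bids give the same outcome.
$260.1: truthful payoff $0, deviation payoff −$6.3 → loss $6.3.
$341.2: outcomes coincide → loss $0.
$39.1: outcomes coincide → loss $0.
$256: truthful payoff $0, deviation payoff −$2.2 → loss $2.2.
Total loss = $6.3 + $2.2 = $8.5.
Truthful bidding weakly dominates here: raising your bid can only win items priced above your value, and lowering it can only forfeit items priced below.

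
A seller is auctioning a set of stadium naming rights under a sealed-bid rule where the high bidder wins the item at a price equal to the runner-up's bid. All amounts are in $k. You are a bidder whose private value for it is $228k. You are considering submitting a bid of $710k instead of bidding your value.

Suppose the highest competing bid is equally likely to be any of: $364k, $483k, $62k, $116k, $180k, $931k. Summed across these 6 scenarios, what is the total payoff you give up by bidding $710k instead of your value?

The deviation costs you only when the competing bid falls strictly between $228k and $710k; elsewhere both bids give the same outcome.
$364k: truthful payoff $0k, deviation payoff −$136k → loss $136k.
$483k: truthful payoff $0k, deviation payoff −$255k → loss $255k.
$62k: outcomes coincide → loss $0k.
$116k: outcomes coincide → loss $0k.
$180k: outcomes coincide → loss $0k.
$931k: outcomes coincide → loss $0k.
Total loss = $136k + $255k = $391k.
In a second-price auction your bid sets only whether you win, not what you pay, so bidding your true value is weakly dominant.

$391k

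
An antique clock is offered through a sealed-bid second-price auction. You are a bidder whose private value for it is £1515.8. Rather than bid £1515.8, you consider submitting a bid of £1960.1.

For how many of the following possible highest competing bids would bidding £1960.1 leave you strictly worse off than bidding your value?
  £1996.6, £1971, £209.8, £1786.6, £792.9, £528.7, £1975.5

1

The deviation hurts exactly when the highest competing bid lies strictly between £1515.8 and £1960.1 — overbidding then wins at a price above your value.
£1996.6: above both → same outcome either way.
£1971: above both → same outcome either way.
£209.8: below both → same outcome either way.
£1786.6: inside the interval → strictly worse (loss £270.8).
£792.9: below both → same outcome either way.
£528.7: below both → same outcome either way.
£1975.5: above both → same outcome either way.
Count: 1.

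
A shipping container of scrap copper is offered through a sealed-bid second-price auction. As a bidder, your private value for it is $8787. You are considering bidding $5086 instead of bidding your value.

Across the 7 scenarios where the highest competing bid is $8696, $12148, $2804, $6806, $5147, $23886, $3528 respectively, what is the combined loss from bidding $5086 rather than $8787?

$5712

The deviation costs you only when the competing bid falls strictly between $5086 and $8787; elsewhere both bids give the same outcome.
$8696: truthful payoff $91, deviation payoff $0 → loss $91.
$12148: outcomes coincide → loss $0.
$2804: outcomes coincide → loss $0.
$6806: truthful payoff $1981, deviation payoff $0 → loss $1981.
$5147: truthful payoff $3640, deviation payoff $0 → loss $3640.
$23886: outcomes coincide → loss $0.
$3528: outcomes coincide → loss $0.
Total loss = $91 + $1981 + $3640 = $5712.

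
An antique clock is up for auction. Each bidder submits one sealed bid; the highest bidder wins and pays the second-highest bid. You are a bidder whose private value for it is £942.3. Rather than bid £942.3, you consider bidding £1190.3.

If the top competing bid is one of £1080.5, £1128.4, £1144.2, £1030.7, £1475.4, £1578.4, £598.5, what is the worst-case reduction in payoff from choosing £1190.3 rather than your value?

£1080.5: truthful gives £0, deviation gives −£138.2 → loss £138.2.
£1128.4: truthful gives £0, deviation gives −£186.1 → loss £186.1.
£1144.2: truthful gives £0, deviation gives −£201.9 → loss £201.9.
£1030.7: truthful gives £0, deviation gives −£88.4 → loss £88.4.
£1475.4: same outcome either way → loss £0.
£1578.4: same outcome either way → loss £0.
£598.5: same outcome either way → loss £0.
Maximum loss: £201.9.

£201.9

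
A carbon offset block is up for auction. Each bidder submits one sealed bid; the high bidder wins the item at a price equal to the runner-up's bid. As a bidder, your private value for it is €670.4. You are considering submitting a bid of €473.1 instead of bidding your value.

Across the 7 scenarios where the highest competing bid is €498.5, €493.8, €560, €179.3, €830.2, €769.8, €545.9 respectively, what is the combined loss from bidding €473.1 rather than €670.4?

€583.4

The deviation costs you only when the competing bid falls strictly between €473.1 and €670.4; elsewhere both bids give the same outcome.
€498.5: truthful payoff €171.9, deviation payoff €0 → loss €171.9.
€493.8: truthful payoff €176.6, deviation payoff €0 → loss €176.6.
€560: truthful payoff €110.4, deviation payoff €0 → loss €110.4.
€179.3: outcomes coincide → loss €0.
€830.2: outcomes coincide → loss €0.
€769.8: outcomes coincide → loss €0.
€545.9: truthful payoff €124.5, deviation payoff €0 → loss €124.5.
Total loss = €171.9 + €176.6 + €110.4 + €124.5 = €583.4.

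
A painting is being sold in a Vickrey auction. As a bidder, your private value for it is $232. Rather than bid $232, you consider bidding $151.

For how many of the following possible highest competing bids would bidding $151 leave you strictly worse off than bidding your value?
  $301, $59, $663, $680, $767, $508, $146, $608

The deviation hurts exactly when the highest competing bid lies strictly between $151 and $232 — underbidding then forfeits a profitable win.
$301: above both → same outcome either way.
$59: below both → same outcome either way.
$663: above both → same outcome either way.
$680: above both → same outcome either way.
$767: above both → same outcome either way.
$508: above both → same outcome either way.
$146: below both → same outcome either way.
$608: above both → same outcome either way.
Count: 0.

0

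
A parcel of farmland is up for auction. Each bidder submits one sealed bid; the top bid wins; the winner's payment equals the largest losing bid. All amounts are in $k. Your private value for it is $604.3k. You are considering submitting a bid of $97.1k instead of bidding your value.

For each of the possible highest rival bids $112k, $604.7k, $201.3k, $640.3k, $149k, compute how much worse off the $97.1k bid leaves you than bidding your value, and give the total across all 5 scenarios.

The deviation costs you only when the competing bid falls strictly between $97.1k and $604.3k; elsewhere both bids give the same outcome.
$112k: truthful payoff $492.3k, deviation payoff $0k → loss $492.3k.
$604.7k: outcomes coincide → loss $0k.
$201.3k: truthful payoff $403k, deviation payoff $0k → loss $403k.
$640.3k: outcomes coincide → loss $0k.
$149k: truthful payoff $455.3k, deviation payoff $0k → loss $455.3k.
Total loss = $492.3k + $403k + $455.3k = $1350.6k.

$1350.6k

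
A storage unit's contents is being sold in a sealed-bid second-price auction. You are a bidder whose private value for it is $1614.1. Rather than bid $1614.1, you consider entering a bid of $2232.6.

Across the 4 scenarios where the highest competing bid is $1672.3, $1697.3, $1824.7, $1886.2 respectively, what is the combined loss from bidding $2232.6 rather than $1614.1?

The deviation costs you only when the competing bid falls strictly between $1614.1 and $2232.6; elsewhere both bids give the same outcome.
$1672.3: truthful payoff $0, deviation payoff −$58.2 → loss $58.2.
$1697.3: truthful payoff $0, deviation payoff −$83.2 → loss $83.2.
$1824.7: truthful payoff $0, deviation payoff −$210.6 → loss $210.6.
$1886.2: truthful payoff $0, deviation payoff −$272.1 → loss $272.1.
Total loss = $58.2 + $83.2 + $210.6 + $272.1 = $624.1.

$624.1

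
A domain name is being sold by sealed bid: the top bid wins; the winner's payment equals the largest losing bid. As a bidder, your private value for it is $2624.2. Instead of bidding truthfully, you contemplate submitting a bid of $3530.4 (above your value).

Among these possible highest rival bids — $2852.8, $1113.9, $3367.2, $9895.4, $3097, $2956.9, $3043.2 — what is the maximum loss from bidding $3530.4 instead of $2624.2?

$743

$2852.8: truthful gives $0, deviation gives −$228.6 → loss $228.6.
$1113.9: same outcome either way → loss $0.
$3367.2: truthful gives $0, deviation gives −$743 → loss $743.
$9895.4: same outcome either way → loss $0.
$3097: truthful gives $0, deviation gives −$472.8 → loss $472.8.
$2956.9: truthful gives $0, deviation gives −$332.7 → loss $332.7.
$3043.2: truthful gives $0, deviation gives −$419 → loss $419.
Maximum loss: $743.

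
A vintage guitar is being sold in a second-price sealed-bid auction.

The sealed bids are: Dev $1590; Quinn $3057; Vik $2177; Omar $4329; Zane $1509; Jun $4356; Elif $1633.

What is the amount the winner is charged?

Highest bid: Jun at $4356, so Jun wins.
Second-highest bid: Omar at $4329 — that is the price the winner pays.

$4329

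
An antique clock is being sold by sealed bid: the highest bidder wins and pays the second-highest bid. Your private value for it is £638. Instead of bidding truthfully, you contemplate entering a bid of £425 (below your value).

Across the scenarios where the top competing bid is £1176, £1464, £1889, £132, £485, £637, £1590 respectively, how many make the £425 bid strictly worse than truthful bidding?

2

The deviation hurts exactly when the highest competing bid lies strictly between £425 and £638 — underbidding then forfeits a profitable win.
£1176: above both → same outcome either way.
£1464: above both → same outcome either way.
£1889: above both → same outcome either way.
£132: below both → same outcome either way.
£485: inside the interval → strictly worse (loss £153).
£637: inside the interval → strictly worse (loss £1).
£1590: above both → same outcome either way.
Count: 2.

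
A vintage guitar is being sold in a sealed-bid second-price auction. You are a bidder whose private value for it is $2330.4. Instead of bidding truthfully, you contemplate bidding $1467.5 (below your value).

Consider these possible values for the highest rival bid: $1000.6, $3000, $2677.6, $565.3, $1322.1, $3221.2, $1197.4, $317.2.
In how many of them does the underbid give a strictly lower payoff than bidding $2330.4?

The deviation hurts exactly when the highest competing bid lies strictly between $1467.5 and $2330.4 — underbidding then forfeits a profitable win.
$1000.6: below both → same outcome either way.
$3000: above both → same outcome either way.
$2677.6: above both → same outcome either way.
$565.3: below both → same outcome either way.
$1322.1: below both → same outcome either way.
$3221.2: above both → same outcome either way.
$1197.4: below both → same outcome either way.
$317.2: below both → same outcome either way.
Count: 0.

0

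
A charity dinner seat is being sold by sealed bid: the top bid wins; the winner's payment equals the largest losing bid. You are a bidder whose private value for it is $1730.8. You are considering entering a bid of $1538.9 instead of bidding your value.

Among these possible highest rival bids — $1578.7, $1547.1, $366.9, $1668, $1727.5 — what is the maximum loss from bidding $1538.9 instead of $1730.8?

$183.7

$1578.7: truthful gives $152.1, deviation gives $0 → loss $152.1.
$1547.1: truthful gives $183.7, deviation gives $0 → loss $183.7.
$366.9: same outcome either way → loss $0.
$1668: truthful gives $62.8, deviation gives $0 → loss $62.8.
$1727.5: truthful gives $3.3, deviation gives $0 → loss $3.3.
Maximum loss: $183.7.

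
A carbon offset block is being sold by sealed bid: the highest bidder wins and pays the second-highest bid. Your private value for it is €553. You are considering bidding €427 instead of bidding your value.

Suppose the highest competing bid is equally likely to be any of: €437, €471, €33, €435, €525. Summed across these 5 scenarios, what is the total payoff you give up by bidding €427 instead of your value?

€344

The deviation costs you only when the competing bid falls strictly between €427 and €553; elsewhere both bids give the same outcome.
€437: truthful payoff €116, deviation payoff €0 → loss €116.
€471: truthful payoff €82, deviation payoff €0 → loss €82.
€33: outcomes coincide → loss €0.
€435: truthful payoff €118, deviation payoff €0 → loss €118.
€525: truthful payoff €28, deviation payoff €0 → loss €28.
Total loss = €116 + €82 + €118 + €28 = €344.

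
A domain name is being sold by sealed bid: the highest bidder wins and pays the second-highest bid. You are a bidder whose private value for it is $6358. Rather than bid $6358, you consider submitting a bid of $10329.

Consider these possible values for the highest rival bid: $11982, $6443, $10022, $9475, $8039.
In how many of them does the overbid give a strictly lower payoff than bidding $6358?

4

The deviation hurts exactly when the highest competing bid lies strictly between $6358 and $10329 — overbidding then wins at a price above your value.
$11982: above both → same outcome either way.
$6443: inside the interval → strictly worse (loss $85).
$10022: inside the interval → strictly worse (loss $3664).
$9475: inside the interval → strictly worse (loss $3117).
$8039: inside the interval → strictly worse (loss $1681).
Count: 4.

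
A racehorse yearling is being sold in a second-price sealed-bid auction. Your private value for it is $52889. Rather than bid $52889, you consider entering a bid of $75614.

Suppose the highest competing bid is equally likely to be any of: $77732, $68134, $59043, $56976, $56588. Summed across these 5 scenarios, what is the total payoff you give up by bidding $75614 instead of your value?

$29185

The deviation costs you only when the competing bid falls strictly between $52889 and $75614; elsewhere both bids give the same outcome.
$77732: outcomes coincide → loss $0.
$68134: truthful payoff $0, deviation payoff −$15245 → loss $15245.
$59043: truthful payoff $0, deviation payoff −$6154 → loss $6154.
$56976: truthful payoff $0, deviation payoff −$4087 → loss $4087.
$56588: truthful payoff $0, deviation payoff −$3699 → loss $3699.
Total loss = $15245 + $6154 + $4087 + $3699 = $29185.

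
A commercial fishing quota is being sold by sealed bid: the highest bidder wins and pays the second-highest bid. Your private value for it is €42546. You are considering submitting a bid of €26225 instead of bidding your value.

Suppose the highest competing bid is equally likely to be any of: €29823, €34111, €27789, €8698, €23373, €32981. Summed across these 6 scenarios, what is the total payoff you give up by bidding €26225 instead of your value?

€45480

The deviation costs you only when the competing bid falls strictly between €26225 and €42546; elsewhere both bids give the same outcome.
€29823: truthful payoff €12723, deviation payoff €0 → loss €12723.
€34111: truthful payoff €8435, deviation payoff €0 → loss €8435.
€27789: truthful payoff €14757, deviation payoff €0 → loss €14757.
€8698: outcomes coincide → loss €0.
€23373: outcomes coincide → loss €0.
€32981: truthful payoff €9565, deviation payoff €0 → loss €9565.
Total loss = €12723 + €8435 + €14757 + €9565 = €45480.
Because the price is fixed by the runner-up's bid, deviating from your value can only change a good outcome into a bad one — never the reverse.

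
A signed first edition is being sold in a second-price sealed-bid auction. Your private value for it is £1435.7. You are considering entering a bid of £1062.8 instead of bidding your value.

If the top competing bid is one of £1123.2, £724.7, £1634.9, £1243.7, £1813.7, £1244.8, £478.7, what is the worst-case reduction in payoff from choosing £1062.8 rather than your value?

£312.5

£1123.2: truthful gives £312.5, deviation gives £0 → loss £312.5.
£724.7: same outcome either way → loss £0.
£1634.9: same outcome either way → loss £0.
£1243.7: truthful gives £192, deviation gives £0 → loss £192.
£1813.7: same outcome either way → loss £0.
£1244.8: truthful gives £190.9, deviation gives £0 → loss £190.9.
£478.7: same outcome either way → loss £0.
Maximum loss: £312.5.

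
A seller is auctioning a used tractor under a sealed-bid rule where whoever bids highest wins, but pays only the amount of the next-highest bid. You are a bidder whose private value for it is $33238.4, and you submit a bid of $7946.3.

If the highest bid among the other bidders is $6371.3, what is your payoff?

Your bid $7946.3 exceeds the highest competing bid $6371.3, so you win.
In a second-price auction the winner pays the second-highest bid, $6371.3.
Payoff = value − price = $33238.4 − $6371.3 = $26867.1.

$26867.1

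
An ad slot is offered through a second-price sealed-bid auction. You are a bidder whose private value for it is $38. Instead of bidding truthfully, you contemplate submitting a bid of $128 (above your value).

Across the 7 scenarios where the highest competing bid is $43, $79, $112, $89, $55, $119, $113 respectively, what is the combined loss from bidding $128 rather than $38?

$344

The deviation costs you only when the competing bid falls strictly between $38 and $128; elsewhere both bids give the same outcome.
$43: truthful payoff $0, deviation payoff −$5 → loss $5.
$79: truthful payoff $0, deviation payoff −$41 → loss $41.
$112: truthful payoff $0, deviation payoff −$74 → loss $74.
$89: truthful payoff $0, deviation payoff −$51 → loss $51.
$55: truthful payoff $0, deviation payoff −$17 → loss $17.
$119: truthful payoff $0, deviation payoff −$81 → loss $81.
$113: truthful payoff $0, deviation payoff −$75 → loss $75.
Total loss = $5 + $41 + $74 + $51 + $17 + $81 + $75 = $344.
In a second-price auction your bid sets only whether you win, not what you pay, so bidding your true value is weakly dominant.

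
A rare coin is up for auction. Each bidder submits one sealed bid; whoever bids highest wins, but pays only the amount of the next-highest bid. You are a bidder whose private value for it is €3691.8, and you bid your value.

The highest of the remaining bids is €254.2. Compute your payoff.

€3437.6

Your bid €3691.8 exceeds the highest competing bid €254.2, so you win.
In a second-price auction the winner pays the second-highest bid, €254.2.
Payoff = value − price = €3691.8 − €254.2 = €3437.6.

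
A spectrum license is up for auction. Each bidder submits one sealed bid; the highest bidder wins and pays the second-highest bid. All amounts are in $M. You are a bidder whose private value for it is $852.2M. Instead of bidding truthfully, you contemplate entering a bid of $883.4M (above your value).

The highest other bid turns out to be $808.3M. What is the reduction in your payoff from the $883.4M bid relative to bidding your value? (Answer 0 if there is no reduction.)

Bidding your value $852.2M: you win (since $852.2M > $808.3M) and pay $808.3M. Payoff $43.9M.
Bidding $883.4M: you win and pay $808.3M. Payoff $852.2M − $808.3M = $43.9M.
Difference = $43.9M − $43.9M = $0M; both bids lead to the same outcome because the competing bid is below both your value and your alternative bid.

$0M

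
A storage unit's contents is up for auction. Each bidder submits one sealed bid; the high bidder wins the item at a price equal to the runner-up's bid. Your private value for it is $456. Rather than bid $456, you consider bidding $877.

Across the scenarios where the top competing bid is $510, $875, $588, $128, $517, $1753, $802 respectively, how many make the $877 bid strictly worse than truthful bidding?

The deviation hurts exactly when the highest competing bid lies strictly between $456 and $877 — overbidding then wins at a price above your value.
$510: inside the interval → strictly worse (loss $54).
$875: inside the interval → strictly worse (loss $419).
$588: inside the interval → strictly worse (loss $132).
$128: below both → same outcome either way.
$517: inside the interval → strictly worse (loss $61).
$1753: above both → same outcome either way.
$802: inside the interval → strictly worse (loss $346).
Count: 5.

5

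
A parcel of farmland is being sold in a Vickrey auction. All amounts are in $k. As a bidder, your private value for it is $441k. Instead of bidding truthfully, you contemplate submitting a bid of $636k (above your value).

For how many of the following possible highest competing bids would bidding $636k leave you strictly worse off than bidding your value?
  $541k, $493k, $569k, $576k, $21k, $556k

The deviation hurts exactly when the highest competing bid lies strictly between $441k and $636k — overbidding then wins at a price above your value.
$541k: inside the interval → strictly worse (loss $100k).
$493k: inside the interval → strictly worse (loss $52k).
$569k: inside the interval → strictly worse (loss $128k).
$576k: inside the interval → strictly worse (loss $135k).
$21k: below both → same outcome either way.
$556k: inside the interval → strictly worse (loss $115k).
Count: 5.

5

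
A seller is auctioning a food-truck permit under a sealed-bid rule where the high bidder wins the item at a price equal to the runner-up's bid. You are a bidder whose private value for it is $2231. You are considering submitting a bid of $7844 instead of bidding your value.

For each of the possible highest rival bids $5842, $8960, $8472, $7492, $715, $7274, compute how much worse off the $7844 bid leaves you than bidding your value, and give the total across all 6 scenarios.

The deviation costs you only when the competing bid falls strictly between $2231 and $7844; elsewhere both bids give the same outcome.
$5842: truthful payoff $0, deviation payoff −$3611 → loss $3611.
$8960: outcomes coincide → loss $0.
$8472: outcomes coincide → loss $0.
$7492: truthful payoff $0, deviation payoff −$5261 → loss $5261.
$715: outcomes coincide → loss $0.
$7274: truthful payoff $0, deviation payoff −$5043 → loss $5043.
Total loss = $3611 + $5261 + $5043 = $13915.

$13915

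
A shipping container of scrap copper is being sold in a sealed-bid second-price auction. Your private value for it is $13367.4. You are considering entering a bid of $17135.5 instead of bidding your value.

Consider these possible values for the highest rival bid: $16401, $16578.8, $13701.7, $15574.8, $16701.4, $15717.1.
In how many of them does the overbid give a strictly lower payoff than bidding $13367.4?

The deviation hurts exactly when the highest competing bid lies strictly between $13367.4 and $17135.5 — overbidding then wins at a price above your value.
$16401: inside the interval → strictly worse (loss $3033.6).
$16578.8: inside the interval → strictly worse (loss $3211.4).
$13701.7: inside the interval → strictly worse (loss $334.3).
$15574.8: inside the interval → strictly worse (loss $2207.4).
$16701.4: inside the interval → strictly worse (loss $3334).
$15717.1: inside the interval → strictly worse (loss $2349.7).
Count: 6.

6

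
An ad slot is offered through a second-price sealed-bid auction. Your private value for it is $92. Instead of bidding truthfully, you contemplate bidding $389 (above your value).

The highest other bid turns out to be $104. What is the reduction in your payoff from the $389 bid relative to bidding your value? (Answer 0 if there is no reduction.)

Bidding your value $92: you lose (since $92 < $104). Payoff $0.
Bidding $389: you win and pay $104. Payoff $92 − $104 = −$12.
The competing bid $104 lies between your value and your inflated bid, so overbidding wins an item priced above your value.
Loss from deviating = $0 − (−$12) = $12.
Because the price is fixed by the runner-up's bid, deviating from your value can only change a good outcome into a bad one — never the reverse.

$12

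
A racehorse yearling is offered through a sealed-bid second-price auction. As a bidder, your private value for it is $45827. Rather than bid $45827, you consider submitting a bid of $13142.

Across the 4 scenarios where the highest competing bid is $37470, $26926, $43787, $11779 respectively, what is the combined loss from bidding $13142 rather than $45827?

The deviation costs you only when the competing bid falls strictly between $13142 and $45827; elsewhere both bids give the same outcome.
$37470: truthful payoff $8357, deviation payoff $0 → loss $8357.
$26926: truthful payoff $18901, deviation payoff $0 → loss $18901.
$43787: truthful payoff $2040, deviation payoff $0 → loss $2040.
$11779: outcomes coincide → loss $0.
Total loss = $8357 + $18901 + $2040 = $29298.

$29298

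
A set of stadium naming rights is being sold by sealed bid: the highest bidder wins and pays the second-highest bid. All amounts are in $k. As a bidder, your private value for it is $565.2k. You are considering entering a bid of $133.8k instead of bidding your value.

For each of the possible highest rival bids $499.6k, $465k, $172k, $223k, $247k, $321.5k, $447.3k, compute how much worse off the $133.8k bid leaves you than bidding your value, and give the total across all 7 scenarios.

The deviation costs you only when the competing bid falls strictly between $133.8k and $565.2k; elsewhere both bids give the same outcome.
$499.6k: truthful payoff $65.6k, deviation payoff $0k → loss $65.6k.
$465k: truthful payoff $100.2k, deviation payoff $0k → loss $100.2k.
$172k: truthful payoff $393.2k, deviation payoff $0k → loss $393.2k.
$223k: truthful payoff $342.2k, deviation payoff $0k → loss $342.2k.
$247k: truthful payoff $318.2k, deviation payoff $0k → loss $318.2k.
$321.5k: truthful payoff $243.7k, deviation payoff $0k → loss $243.7k.
$447.3k: truthful payoff $117.9k, deviation payoff $0k → loss $117.9k.
Total loss = $65.6k + $100.2k + $393.2k + $342.2k + $318.2k + $243.7k + $117.9k = $1581k.
Truthful bidding weakly dominates here: raising your bid can only win items priced above your value, and lowering it can only forfeit items priced below.

$1581k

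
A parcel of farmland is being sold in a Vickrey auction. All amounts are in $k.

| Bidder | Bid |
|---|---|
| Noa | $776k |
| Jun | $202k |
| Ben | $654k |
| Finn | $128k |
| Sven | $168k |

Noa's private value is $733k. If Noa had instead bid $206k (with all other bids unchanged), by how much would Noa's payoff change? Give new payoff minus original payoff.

−$79k

The highest bid among the other bidders is $654k; Noa's bid doesn't change that.
Original bid $776k: Noa is highest, pays the top rival bid $654k; payoff $733k − $654k = $79k.
Alternative bid $206k: Noa is not highest (top rival bid is $654k); payoff $0k.
Change in payoff = $0k − ($79k) = −$79k.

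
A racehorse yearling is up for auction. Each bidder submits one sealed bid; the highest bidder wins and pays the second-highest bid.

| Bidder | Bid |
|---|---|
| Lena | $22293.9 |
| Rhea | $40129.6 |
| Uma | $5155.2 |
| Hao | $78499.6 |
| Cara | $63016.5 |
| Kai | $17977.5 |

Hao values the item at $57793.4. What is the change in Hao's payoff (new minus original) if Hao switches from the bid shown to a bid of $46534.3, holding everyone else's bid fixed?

The highest bid among the other bidders is $63016.5; Hao's bid doesn't change that.
Original bid $78499.6: Hao is highest, pays the top rival bid $63016.5; payoff $57793.4 − $63016.5 = −$5223.1.
Alternative bid $46534.3: Hao is not highest (top rival bid is $63016.5); payoff $0.
Change in payoff = $0 − (−$5223.1) = $5223.1.

$5223.1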